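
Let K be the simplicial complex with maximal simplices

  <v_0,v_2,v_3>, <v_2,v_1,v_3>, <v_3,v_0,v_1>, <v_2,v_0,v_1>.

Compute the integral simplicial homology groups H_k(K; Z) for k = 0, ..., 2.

H_0 ≅ Z,  H_1 = 0,  H_2 ≅ Z.

Order the vertices as v_0 < v_1 < v_2 < v_3. Listing each simplex with vertices in this order, K has dimension 2 with simplices:

  0-simplices (4): [v_0], [v_1], [v_2], [v_3]
  1-simplices (6): [v_0,v_1], [v_0,v_2], [v_0,v_3], [v_1,v_2], [v_1,v_3], [v_2,v_3]
  2-simplices (4): [v_0,v_1,v_2], [v_0,v_1,v_3], [v_0,v_2,v_3], [v_1,v_2,v_3]

so the chain groups are C_0 ≅ Z^4, C_1 ≅ Z^6, C_2 ≅ Z^4.

∂_1: C_1 → C_0 is given by ∂[p,q] = [q] − [p]. For instance
  ∂[v_2,v_3] = [v_3] − [v_2].
The 4×6 boundary matrix has rank 3 and Smith normal form diag(1,1,1).

∂_2: C_2 → C_1 acts by ∂[p,q,r] = [q,r] − [p,r] + [p,q]. For instance
  ∂[v_0,v_1,v_2] = [v_1,v_2] − [v_0,v_2] + [v_0,v_1],
  ∂[v_0,v_2,v_3] = [v_2,v_3] − [v_0,v_3] + [v_0,v_2].
This gives a 6×4 integer matrix of rank 3; reducing to Smith normal form yields diagonal entries (1,1,1).

Computing H_k = (kernel of ∂_k) / (image of ∂_{k+1}):

  H_0: rank C_0 − rank ∂_1 = 4 − 3 = 1, and the invariant factors of ∂_1 are all 1, so H_0 = Z.
  H_1: rank ker ∂_1 − rank ∂_2 = (6 − 3) − 3 = 0, and the invariant factors of ∂_2 are all 1, so H_1 = 0.
  H_2: rank ker ∂_2 − rank ∂_3 = (4 − 3) − 0 = 1, and there is no ∂_3, so H_2 = Z.

(K is a triangulation of the 2-sphere S^2.)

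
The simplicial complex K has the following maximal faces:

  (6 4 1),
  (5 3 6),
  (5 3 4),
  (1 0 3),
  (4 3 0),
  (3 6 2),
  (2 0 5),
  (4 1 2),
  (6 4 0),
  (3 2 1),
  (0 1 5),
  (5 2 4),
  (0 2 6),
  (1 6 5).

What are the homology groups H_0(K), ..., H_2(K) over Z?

Fix the vertex order 0 < 1 < 2 < 3 < 4 < 5 < 6 and write every simplex with vertices in increasing order. Then dim K = 2 and the simplices of K are:

  0-simplices (7): [0], [1], [2], [3], [4], [5], [6]
  1-simplices (21): [0,1], [0,2], [0,3], [0,4], [0,5], [0,6], [1,2], [1,3], [1,4], [1,5], [1,6], [2,3], [2,4], [2,5], [2,6], [3,4], [3,5], [3,6], [4,5], [4,6], [5,6]
  2-simplices (14): [0,1,3], [0,1,5], [0,2,5], [0,2,6], [0,3,4], [0,4,6], [1,2,3], [1,2,4], [1,4,6], [1,5,6], [2,3,6], [2,4,5], [3,4,5], [3,5,6]

so the chain groups are C_0 ≅ Z^7, C_1 ≅ Z^21, C_2 ≅ Z^14.

∂_1: C_1 → C_0 is given by ∂[p,q] = [q] − [p].
The resulting 7×21 matrix has rank 6, and its Smith normal form has invariant factors (1,1,1,1,1,1).

∂_2: C_2 → C_1 acts by ∂[p,q,r] = [q,r] − [p,r] + [p,q]. For instance
  ∂[2,4,5] = [4,5] − [2,5] + [2,4],
  ∂[0,1,5] = [1,5] − [0,5] + [0,1].
As a 21×14 matrix over Z this has rank 13, with invariant factors (1,1,1,1,1,1,1,1,1,1,1,1,1).

Reading off H_k = ker ∂_k / im ∂_{k+1}:

  H_0: rank C_0 − rank ∂_1 = 7 − 6 = 1, and the invariant factors of ∂_1 are all 1, so H_0 = Z.
  H_1: rank ker ∂_1 − rank ∂_2 = (21 − 6) − 13 = 2, and the invariant factors of ∂_2 are all 1, so H_1 = Z^2.
  H_2: rank ker ∂_2 − rank ∂_3 = (14 − 13) − 0 = 1, and there is no ∂_3, so H_2 = Z.

As a check, the Euler characteristic is 7 − 21 + 14 = 0, which agrees with 1 − 2 + 1 = 0.

H_0 = Z,  H_1 = Z^2,  H_2 = Z.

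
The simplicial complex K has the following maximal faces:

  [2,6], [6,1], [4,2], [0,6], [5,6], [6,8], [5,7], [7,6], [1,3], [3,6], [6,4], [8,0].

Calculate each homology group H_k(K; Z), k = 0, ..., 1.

H_0 ≅ Z,  H_1 ≅ Z^4.

K has 9 vertices, 12 edges.
rank ∂_0 = 0, rank ∂_1 = 8 ⇒ b_0 = 9 − 0 − 8 = 1; all invariant factors of ∂_1 are 1 so no torsion. So H_0 = Z.
rank ∂_1 = 8, rank ∂_2 = 0 ⇒ b_1 = 12 − 8 − 0 = 4. So H_1 = Z^4.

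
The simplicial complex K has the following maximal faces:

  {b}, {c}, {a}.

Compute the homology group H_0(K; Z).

Order the vertices as a < b < c. Listing each simplex with vertices in this order, K has dimension 0 with simplices:

  0-simplices (3): a, b, c

giving chain groups C_0 ≅ Z^3.

Reading off H_k = ker ∂_k / im ∂_{k+1}:

  H_0: rank C_0 − rank ∂_1 = 3 − 0 = 3, and there is no ∂_1, so H_0 = Z^3.

H_0 = Z^3.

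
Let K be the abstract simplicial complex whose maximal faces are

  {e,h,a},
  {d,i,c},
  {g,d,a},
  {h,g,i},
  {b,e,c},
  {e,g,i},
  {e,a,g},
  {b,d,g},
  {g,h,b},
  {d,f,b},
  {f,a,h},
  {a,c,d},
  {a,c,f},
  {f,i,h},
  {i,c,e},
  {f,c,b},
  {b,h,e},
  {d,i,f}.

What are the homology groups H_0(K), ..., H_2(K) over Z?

K has 9 vertices, 27 edges, 18 triangles.
rank ∂_0 = 0, rank ∂_1 = 8 ⇒ b_0 = 9 − 0 − 8 = 1; all invariant factors of ∂_1 are 1 so no torsion. So H_0 ≅ Z.
rank ∂_1 = 8, rank ∂_2 = 18 ⇒ b_1 = 27 − 8 − 18 = 1; ∂_2 has invariant factor(s) [2] giving torsion. So H_1 ≅ Z ⊕ Z_2.
rank ∂_2 = 18, rank ∂_3 = 0 ⇒ b_2 = 18 − 18 − 0 = 0. So H_2 ≅ 0.

H_0 = Z,  H_1 = Z ⊕ Z_2,  H_2 = 0.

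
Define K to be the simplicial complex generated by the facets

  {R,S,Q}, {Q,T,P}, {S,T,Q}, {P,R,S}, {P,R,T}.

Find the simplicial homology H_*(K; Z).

H_0 ≅ Z,  H_1 ≅ Z,  H_2 = 0.

Fix the vertex order P < Q < R < S < T and write every simplex with vertices in increasing order. Then dim K = 2 and the simplices of K are:

  0-simplices (5): P, Q, R, S, T
  1-simplices (10): PQ, PR, PS, PT, QR, QS, QT, RS, RT, ST
  2-simplices (5): PQT, PRS, PRT, QRS, QST

so the chain groups are C_0 ≅ Z^5, C_1 ≅ Z^10, C_2 ≅ Z^5.

∂_1: C_1 → C_0 sends each edge [p,q] (with p < q) to q − p.
The resulting 5×10 matrix has rank 4, and its Smith normal form has invariant factors (1,1,1,1).

The boundary map ∂_2: C_2 → C_1 acts by ∂[p,q,r] = [q,r] − [p,r] + [p,q]. For instance
  ∂PRT = RT − PT + PR,
  ∂PQT = QT − PT + PQ.
As a 10×5 matrix over Z this has rank 5, with invariant factors (1,1,1,1,1).

From H_k ≅ ker(∂_k) / im(∂_{k+1}) we obtain:

  H_0: rank C_0 − rank ∂_1 = 5 − 4 = 1, and the invariant factors of ∂_1 are all 1, so H_0 ≅ Z.
  H_1: rank ker ∂_1 − rank ∂_2 = (10 − 4) − 5 = 1, and the invariant factors of ∂_2 are all 1, so H_1 ≅ Z.
  H_2: rank ker ∂_2 − rank ∂_3 = (5 − 5) − 0 = 0, and there is no ∂_3, so H_2 ≅ 0.

As a check, the Euler characteristic is 5 − 10 + 5 = 0, which agrees with 1 − 1 + 0 = 0.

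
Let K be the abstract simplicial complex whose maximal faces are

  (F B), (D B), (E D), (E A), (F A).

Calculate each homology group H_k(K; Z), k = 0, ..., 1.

Take the total order A < B < D < E < F on the vertex set. Then K (dimension 1) consists of the simplices:

  0-simplices (5): A, B, D, E, F
  1-simplices (5): AE, AF, BD, BF, DE

Hence C_0 ≅ Z^5, C_1 ≅ Z^5.

Boundary ∂_1: C_1 → C_0 sends each edge [p,q] (with p < q) to q − p.
This gives a 5×5 integer matrix of rank 4; reducing to Smith normal form yields diagonal entries (1,1,1,1).

Reading off H_k = ker ∂_k / im ∂_{k+1}:

  H_0: rank C_0 − rank ∂_1 = 5 − 4 = 1, and the invariant factors of ∂_1 are all 1, so H_0 = Z.
  H_1: rank ker ∂_1 − rank ∂_2 = (5 − 4) − 0 = 1, and there is no ∂_2, so H_1 = Z.

As a check, the Euler characteristic is 5 − 5 = 0, which agrees with 1 − 1 = 0.
(K is a triangulation of the circle S^1.)

H_0 = Z,  H_1 = Z.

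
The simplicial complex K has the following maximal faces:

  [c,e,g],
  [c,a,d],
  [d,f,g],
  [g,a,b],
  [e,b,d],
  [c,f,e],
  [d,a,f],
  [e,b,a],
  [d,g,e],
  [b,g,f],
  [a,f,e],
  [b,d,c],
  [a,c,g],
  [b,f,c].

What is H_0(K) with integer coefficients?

Take the total order a < b < c < d < e < f < g on the vertex set. Then K (dimension 2) consists of the simplices:

  0-simplices (7): a, b, c, d, e, f, g
  1-simplices (21): ab, ac, ad, ae, af, ag, bc, bd, be, bf, bg, cd, ce, cf, cg, de, df, dg, ef, eg, fg
  2-simplices (14): abe, abg, acd, acg, adf, aef, bcd, bcf, bde, bfg, cef, ceg, deg, dfg

so the chain groups are C_0 ≅ Z^7, C_1 ≅ Z^21, C_2 ≅ Z^14.

∂_1: C_1 → C_0 sends each edge [p,q] (with p < q) to q − p.
The 7×21 boundary matrix has rank 6 and Smith normal form diag(1,1,1,1,1,1).

Boundary ∂_2: C_2 → C_1 maps a triangle to the signed sum of its edges. For instance
  ∂aef = ef − af + ae,
  ∂acg = cg − ag + ac.
This gives a 21×14 integer matrix of rank 13; reducing to Smith normal form yields diagonal entries (1,1,1,1,1,1,1,1,1,1,1,1,1).

Now H_k = ker ∂_k / im ∂_{k+1}, so:

  H_0: rank C_0 − rank ∂_1 = 7 − 6 = 1, and the invariant factors of ∂_1 are all 1, so H_0 = Z.

H_0 = Z.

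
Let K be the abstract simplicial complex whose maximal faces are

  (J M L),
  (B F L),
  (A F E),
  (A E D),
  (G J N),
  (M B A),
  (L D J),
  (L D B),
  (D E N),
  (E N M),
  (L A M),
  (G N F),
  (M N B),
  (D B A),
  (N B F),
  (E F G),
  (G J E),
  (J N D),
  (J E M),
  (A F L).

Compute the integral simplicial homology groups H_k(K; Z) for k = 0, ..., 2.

K has 10 vertices, 30 edges, 20 triangles.
rank ∂_0 = 0, rank ∂_1 = 9 ⇒ b_0 = 10 − 0 − 9 = 1; all invariant factors of ∂_1 are 1 so no torsion. So H_0 = Z.
rank ∂_1 = 9, rank ∂_2 = 20 ⇒ b_1 = 30 − 9 − 20 = 1; ∂_2 has invariant factor(s) [2] giving torsion. So H_1 = Z ⊕ Z_2.
rank ∂_2 = 20, rank ∂_3 = 0 ⇒ b_2 = 20 − 20 − 0 = 0. So H_2 = 0.

H_0 ≅ Z,  H_1 ≅ Z ⊕ Z_2,  H_2 = 0.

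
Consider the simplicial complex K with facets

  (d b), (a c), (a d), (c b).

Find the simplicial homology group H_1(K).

Fix the vertex order a < b < c < d and write every simplex with vertices in increasing order. Then dim K = 1 and the simplices of K are:

  0-simplices (4): a, b, c, d
  1-simplices (4): ac, ad, bc, bd

Hence C_0 ≅ Z^4, C_1 ≅ Z^4.

∂_1: C_1 → C_0 maps an edge to its endpoints' difference, ∂[p,q] = q − p.
The resulting 4×4 matrix has rank 3, and its Smith normal form has invariant factors (1,1,1).

From H_k ≅ ker(∂_k) / im(∂_{k+1}) we obtain:

  H_1: rank ker ∂_1 − rank ∂_2 = (4 − 3) − 0 = 1, and there is no ∂_2, so H_1 ≅ Z.

H_1 ≅ Z.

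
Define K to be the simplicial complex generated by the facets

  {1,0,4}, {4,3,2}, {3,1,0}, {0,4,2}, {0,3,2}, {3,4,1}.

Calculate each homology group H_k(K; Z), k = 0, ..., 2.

H_0 = Z,  H_1 = 0,  H_2 = Z.

Take the total order 0 < 1 < 2 < 3 < 4 on the vertex set. Then K (dimension 2) consists of the simplices:

  0-simplices (5): [0], [1], [2], [3], [4]
  1-simplices (9): [0,1], [0,2], [0,3], [0,4], [1,3], [1,4], [2,3], [2,4], [3,4]
  2-simplices (6): [0,1,3], [0,1,4], [0,2,3], [0,2,4], [1,3,4], [2,3,4]

Hence C_0 ≅ Z^5, C_1 ≅ Z^9, C_2 ≅ Z^6.

The boundary map ∂_1: C_1 → C_0 sends each edge [p,q] (with p < q) to q − p.
The 5×9 boundary matrix has rank 4 and Smith normal form diag(1,1,1,1).

The boundary map ∂_2: C_2 → C_1 sends each 2-simplex [p,q,r] to [q,r] − [p,r] + [p,q]. For instance
  ∂[1,3,4] = [3,4] − [1,4] + [1,3],
  ∂[0,1,4] = [1,4] − [0,4] + [0,1].
As a 9×6 matrix over Z this has rank 5, with invariant factors (1,1,1,1,1).

Computing H_k = (kernel of ∂_k) / (image of ∂_{k+1}):

  H_0: rank C_0 − rank ∂_1 = 5 − 4 = 1, and the invariant factors of ∂_1 are all 1, so H_0 = Z.
  H_1: rank ker ∂_1 − rank ∂_2 = (9 − 4) − 5 = 0, and the invariant factors of ∂_2 are all 1, so H_1 = 0.
  H_2: rank ker ∂_2 − rank ∂_3 = (6 − 5) − 0 = 1, and there is no ∂_3, so H_2 = Z.

As a check, the Euler characteristic is 5 − 9 + 6 = 2, which agrees with 1 − 0 + 1 = 2.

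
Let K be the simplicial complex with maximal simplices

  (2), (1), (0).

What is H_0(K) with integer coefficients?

H_0 ≅ Z^3.

K has 3 vertices.
rank ∂_0 = 0, rank ∂_1 = 0 ⇒ b_0 = 3 − 0 − 0 = 3. So H_0 ≅ Z^3.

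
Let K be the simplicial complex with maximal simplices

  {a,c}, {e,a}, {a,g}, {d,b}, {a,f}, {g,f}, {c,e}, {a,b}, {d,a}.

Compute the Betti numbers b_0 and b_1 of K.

b_0 = 1, b_1 = 3.

Order the vertices as a < b < c < d < e < f < g. Listing each simplex with vertices in this order, K has dimension 1 with simplices:

  0-simplices (7): a, b, c, d, e, f, g
  1-simplices (9): ab, ac, ad, ae, af, ag, bd, ce, fg

giving chain groups C_0 ≅ Z^7, C_1 ≅ Z^9.

The boundary map ∂_1: C_1 → C_0 sends each edge [p,q] (with p < q) to q − p.
This gives a 7×9 integer matrix of rank 6; reducing to Smith normal form yields diagonal entries (1,1,1,1,1,1).

Reading off H_k = ker ∂_k / im ∂_{k+1}:

  H_0: rank C_0 − rank ∂_1 = 7 − 6 = 1, and the invariant factors of ∂_1 are all 1, so H_0 = Z.
  H_1: rank ker ∂_1 − rank ∂_2 = (9 − 6) − 0 = 3, and there is no ∂_2, so H_1 = Z^3.

As a check, the Euler characteristic is 7 − 9 = -2, which agrees with 1 − 3 = -2.
(K is a triangulation of a wedge of 3 circles.)

Hence the Betti numbers are b_0 = 1, b_1 = 3.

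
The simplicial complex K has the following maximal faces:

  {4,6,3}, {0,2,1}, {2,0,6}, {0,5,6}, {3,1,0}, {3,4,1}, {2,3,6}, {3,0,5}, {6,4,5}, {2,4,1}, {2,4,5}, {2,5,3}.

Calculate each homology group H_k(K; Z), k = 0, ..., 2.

H_0 ≅ Z,  H_1 ≅ Z/2,  H_2 = 0.

K has 7 vertices, 18 edges, 12 triangles.
rank ∂_0 = 0, rank ∂_1 = 6 ⇒ b_0 = 7 − 0 − 6 = 1; all invariant factors of ∂_1 are 1 so no torsion. So H_0 = Z.
rank ∂_1 = 6, rank ∂_2 = 12 ⇒ b_1 = 18 − 6 − 12 = 0; ∂_2 has invariant factor(s) [2] giving torsion. So H_1 = Z/2.
rank ∂_2 = 12, rank ∂_3 = 0 ⇒ b_2 = 12 − 12 − 0 = 0. So H_2 = 0.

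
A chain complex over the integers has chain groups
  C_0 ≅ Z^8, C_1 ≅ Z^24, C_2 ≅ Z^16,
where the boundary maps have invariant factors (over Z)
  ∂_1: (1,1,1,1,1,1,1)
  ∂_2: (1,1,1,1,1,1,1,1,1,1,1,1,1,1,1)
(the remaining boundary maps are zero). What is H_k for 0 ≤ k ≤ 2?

H_0 = Z,  H_1 = Z^2,  H_2 = Z.

H_0: b_0 = 8 − 0 − 7 = 1; torsion from ∂_1 factors > 1: none. So H_0 = Z.
H_1: b_1 = 24 − 7 − 15 = 2; torsion from ∂_2 factors > 1: none. So H_1 = Z^2.
H_2: b_2 = 16 − 15 − 0 = 1; torsion from ∂_3 factors > 1: none. So H_2 = Z.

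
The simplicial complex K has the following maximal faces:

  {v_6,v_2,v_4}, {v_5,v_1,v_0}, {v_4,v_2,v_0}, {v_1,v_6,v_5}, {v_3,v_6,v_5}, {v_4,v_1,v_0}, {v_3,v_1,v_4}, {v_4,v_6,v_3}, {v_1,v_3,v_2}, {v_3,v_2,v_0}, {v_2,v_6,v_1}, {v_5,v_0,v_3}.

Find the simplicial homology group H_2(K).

H_2 = 0.

Order the vertices as v_0 < v_1 < v_2 < v_3 < v_4 < v_5 < v_6. Listing each simplex with vertices in this order, K has dimension 2 with simplices:

  0-simplices (7): [v_0], [v_1], [v_2], [v_3], [v_4], [v_5], [v_6]
  1-simplices (18): (18 of them)
  2-simplices (12): (12 of them)

so the chain groups are C_0 ≅ Z^7, C_1 ≅ Z^18, C_2 ≅ Z^12.

The boundary map ∂_1: C_1 → C_0 is given by ∂[p,q] = [q] − [p]. For instance
  ∂[v_0,v_5] = [v_5] − [v_0].
This gives a 7×18 integer matrix of rank 6; reducing to Smith normal form yields diagonal entries (1,1,1,1,1,1).

∂_2: C_2 → C_1 sends each 2-simplex [p,q,r] to [q,r] − [p,r] + [p,q]. For instance
  ∂[v_0,v_1,v_4] = [v_1,v_4] − [v_0,v_4] + [v_0,v_1],
  ∂[v_0,v_3,v_5] = [v_3,v_5] − [v_0,v_5] + [v_0,v_3].
As a 18×12 matrix over Z this has rank 12, with invariant factors (1,1,1,1,1,1,1,1,1,1,1,2).

Now H_k = ker ∂_k / im ∂_{k+1}, so:

  H_2: rank ker ∂_2 − rank ∂_3 = (12 − 12) − 0 = 0, and there is no ∂_3, so H_2 ≅ 0.

(K is a triangulation of the real projective plane RP^2.)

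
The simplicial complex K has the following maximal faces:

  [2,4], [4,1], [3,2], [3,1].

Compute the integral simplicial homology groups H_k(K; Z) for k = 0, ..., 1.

Fix the vertex order 1 < 2 < 3 < 4 and write every simplex with vertices in increasing order. Then dim K = 1 and the simplices of K are:

  0-simplices (4): [1], [2], [3], [4]
  1-simplices (4): [1,3], [1,4], [2,3], [2,4]

so the chain groups are C_0 ≅ Z^4, C_1 ≅ Z^4.

Boundary ∂_1: C_1 → C_0 sends each edge [p,q] (with p < q) to q − p. For instance
  ∂[1,4] = [4] − [1].
The 4×4 boundary matrix has rank 3 and Smith normal form diag(1,1,1).

Now H_k = ker ∂_k / im ∂_{k+1}, so:

  H_0: rank C_0 − rank ∂_1 = 4 − 3 = 1, and the invariant factors of ∂_1 are all 1, so H_0 ≅ Z.
  H_1: rank ker ∂_1 − rank ∂_2 = (4 − 3) − 0 = 1, and there is no ∂_2, so H_1 ≅ Z.

As a check, the Euler characteristic is 4 − 4 = 0, which agrees with 1 − 1 = 0.

H_0 = Z,  H_1 = Z.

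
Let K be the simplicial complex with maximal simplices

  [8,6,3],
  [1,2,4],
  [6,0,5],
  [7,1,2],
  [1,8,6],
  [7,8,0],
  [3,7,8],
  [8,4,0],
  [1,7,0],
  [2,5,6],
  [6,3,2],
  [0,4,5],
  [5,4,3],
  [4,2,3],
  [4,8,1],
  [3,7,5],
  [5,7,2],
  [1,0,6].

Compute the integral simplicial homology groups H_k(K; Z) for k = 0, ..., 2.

H_0 ≅ Z,  H_1 ≅ Z ⊕ Z_2,  H_2 = 0.

Fix the vertex order 0 < 1 < 2 < 3 < 4 < 5 < 6 < 7 < 8 and write every simplex with vertices in increasing order. Then dim K = 2 and the simplices of K are:

  0-simplices (9): [0], [1], [2], [3], [4], [5], [6], [7], [8]
  1-simplices (27): (27 of them)
  2-simplices (18): [0,1,6], [0,1,7], [0,4,5], [0,4,8], [0,5,6], [0,7,8], [1,2,4], [1,2,7], [1,4,8], [1,6,8], [2,3,4], [2,3,6], [2,5,6], [2,5,7], [3,4,5], [3,5,7], [3,6,8], [3,7,8]

Hence C_0 ≅ Z^9, C_1 ≅ Z^27, C_2 ≅ Z^18.

Boundary ∂_1: C_1 → C_0 is given by ∂[p,q] = [q] − [p]. For instance
  ∂[3,4] = [4] − [3].
This gives a 9×27 integer matrix of rank 8; reducing to Smith normal form yields diagonal entries (1,1,1,1,1,1,1,1).

The boundary map ∂_2: C_2 → C_1 acts by ∂[p,q,r] = [q,r] − [p,r] + [p,q]. For instance
  ∂[3,5,7] = [5,7] − [3,7] + [3,5],
  ∂[1,6,8] = [6,8] − [1,8] + [1,6].
As a 27×18 matrix over Z this has rank 18, with invariant factors (1,1,1,1,1,1,1,1,1,1,1,1,1,1,1,1,1,2).

Reading off H_k = ker ∂_k / im ∂_{k+1}:

  H_0: rank C_0 − rank ∂_1 = 9 − 8 = 1, and the invariant factors of ∂_1 are all 1, so H_0 = Z.
  H_1: rank ker ∂_1 − rank ∂_2 = (27 − 8) − 18 = 1, and ∂_2 has invariant factor 2 > 1, so H_1 = Z ⊕ Z_2.
  H_2: rank ker ∂_2 − rank ∂_3 = (18 − 18) − 0 = 0, and there is no ∂_3, so H_2 = 0.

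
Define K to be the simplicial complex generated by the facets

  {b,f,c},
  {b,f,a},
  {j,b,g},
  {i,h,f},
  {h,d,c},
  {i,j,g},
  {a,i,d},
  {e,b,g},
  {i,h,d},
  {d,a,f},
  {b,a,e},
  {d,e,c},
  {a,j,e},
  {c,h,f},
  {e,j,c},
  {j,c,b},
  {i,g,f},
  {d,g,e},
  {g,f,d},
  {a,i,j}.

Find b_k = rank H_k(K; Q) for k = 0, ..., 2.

b_0 = 1, b_1 = 1, b_2 = 0.

Fix the vertex order a < b < c < d < e < f < g < h < i < j and write every simplex with vertices in increasing order. Then dim K = 2 and the simplices of K are:

  0-simplices (10): a, b, c, d, e, f, g, h, i, j
  1-simplices (30): ab, ad, ae, af, ai, aj, bc, be, bf, bg, bj, cd, ce, cf, ch, cj, de, df, dg, dh, di, eg, ej, fg, fh, fi, gi, gj, hi, ij
  2-simplices (20): abe, abf, adf, adi, aej, aij, bcf, bcj, beg, bgj, cde, cdh, cej, cfh, deg, dfg, dhi, fgi, fhi, gij

so the chain groups are C_0 ≅ Z^10, C_1 ≅ Z^30, C_2 ≅ Z^20.

Boundary ∂_1: C_1 → C_0 sends each edge [p,q] (with p < q) to q − p. For instance
  ∂af = f − a.
This gives a 10×30 integer matrix of rank 9; reducing to Smith normal form yields diagonal entries (1,1,1,1,1,1,1,1,1).

∂_2: C_2 → C_1 maps a triangle to the signed sum of its edges. For instance
  ∂abe = be − ae + ab,
  ∂bgj = gj − bj + bg.
The 30×20 boundary matrix has rank 20 and Smith normal form diag(1,1,1,1,1,1,1,1,1,1,1,1,1,1,1,1,1,1,1,2).

Reading off H_k = ker ∂_k / im ∂_{k+1}:

  H_0: rank C_0 − rank ∂_1 = 10 − 9 = 1, and the invariant factors of ∂_1 are all 1, so H_0 ≅ Z.
  H_1: rank ker ∂_1 − rank ∂_2 = (30 − 9) − 20 = 1, and ∂_2 has invariant factor 2 > 1, so H_1 ≅ Z ⊕ Z_2.
  H_2: rank ker ∂_2 − rank ∂_3 = (20 − 20) − 0 = 0, and there is no ∂_3, so H_2 ≅ 0.

Hence the Betti numbers are b_0 = 1, b_1 = 1, b_2 = 0.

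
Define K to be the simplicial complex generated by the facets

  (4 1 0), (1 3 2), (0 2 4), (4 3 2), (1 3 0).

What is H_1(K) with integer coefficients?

K has 5 vertices, 10 edges, 5 triangles.
rank ∂_1 = 4, rank ∂_2 = 5 ⇒ b_1 = 10 − 4 − 5 = 1; all invariant factors of ∂_2 are 1 so no torsion. So H_1 ≅ Z.

H_1 = Z.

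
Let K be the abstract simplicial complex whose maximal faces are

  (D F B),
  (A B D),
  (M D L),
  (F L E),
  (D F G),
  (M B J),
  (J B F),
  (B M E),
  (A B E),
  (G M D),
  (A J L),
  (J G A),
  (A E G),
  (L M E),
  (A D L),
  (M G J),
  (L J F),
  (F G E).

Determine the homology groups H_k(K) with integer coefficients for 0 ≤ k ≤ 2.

H_0 = Z,  H_1 = Z^2,  H_2 = Z.

Take the total order A < B < D < E < F < G < J < L < M on the vertex set. Then K (dimension 2) consists of the simplices:

  0-simplices (9): A, B, D, E, F, G, J, L, M
  1-simplices (27): AB, AD, AE, AG, AJ, AL, BD, BE, BF, BJ, BM, DF, DG, DL, DM, EF, EG, EL, EM, FG, FJ, FL, GJ, GM, JL, JM, LM
  2-simplices (18): ABD, ABE, ADL, AEG, AGJ, AJL, BDF, BEM, BFJ, BJM, DFG, DGM, DLM, EFG, EFL, ELM, FJL, GJM

Hence C_0 ≅ Z^9, C_1 ≅ Z^27, C_2 ≅ Z^18.

Boundary ∂_1: C_1 → C_0 maps an edge to its endpoints' difference, ∂[p,q] = q − p. For instance
  ∂DG = G − D.
The resulting 9×27 matrix has rank 8, and its Smith normal form has invariant factors (1,1,1,1,1,1,1,1).

Boundary ∂_2: C_2 → C_1 sends each 2-simplex [p,q,r] to [q,r] − [p,r] + [p,q]. For instance
  ∂AJL = JL − AL + AJ,
  ∂AGJ = GJ − AJ + AG.
As a 27×18 matrix over Z this has rank 17, with invariant factors (1,1,1,1,1,1,1,1,1,1,1,1,1,1,1,1,1).

Computing H_k = (kernel of ∂_k) / (image of ∂_{k+1}):

  H_0: rank C_0 − rank ∂_1 = 9 − 8 = 1, and the invariant factors of ∂_1 are all 1, so H_0 = Z.
  H_1: rank ker ∂_1 − rank ∂_2 = (27 − 8) − 17 = 2, and the invariant factors of ∂_2 are all 1, so H_1 = Z^2.
  H_2: rank ker ∂_2 − rank ∂_3 = (18 − 17) − 0 = 1, and there is no ∂_3, so H_2 = Z.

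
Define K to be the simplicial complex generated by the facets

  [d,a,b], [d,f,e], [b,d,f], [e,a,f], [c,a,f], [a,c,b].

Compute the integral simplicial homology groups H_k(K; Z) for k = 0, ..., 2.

K has 6 vertices, 12 edges, 6 triangles.
rank ∂_0 = 0, rank ∂_1 = 5 ⇒ b_0 = 6 − 0 − 5 = 1; all invariant factors of ∂_1 are 1 so no torsion. So H_0 = Z.
rank ∂_1 = 5, rank ∂_2 = 6 ⇒ b_1 = 12 − 5 − 6 = 1; all invariant factors of ∂_2 are 1 so no torsion. So H_1 = Z.
rank ∂_2 = 6, rank ∂_3 = 0 ⇒ b_2 = 6 − 6 − 0 = 0. So H_2 = 0.

H_0 ≅ Z,  H_1 ≅ Z,  H_2 = 0.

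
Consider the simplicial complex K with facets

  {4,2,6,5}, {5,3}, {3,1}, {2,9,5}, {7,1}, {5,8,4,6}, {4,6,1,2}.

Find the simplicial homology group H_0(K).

We work with the vertex ordering 1 < 2 < 3 < 4 < 5 < 6 < 7 < 8 < 9. The simplices of K, each written with vertices in increasing order, are:

  0-simplices (9): [1], [2], [3], [4], [5], [6], [7], [8], [9]
  1-simplices (17): [1,2], [1,3], [1,4], [1,6], [1,7], [2,4], [2,5], [2,6], [2,9], [3,5], [4,5], [4,6], [4,8], [5,6], [5,8], [5,9], [6,8]
  2-simplices (11): [1,2,4], [1,2,6], [1,4,6], [2,4,5], [2,4,6], [2,5,6], [2,5,9], [4,5,6], [4,5,8], [4,6,8], [5,6,8]
  3-simplices (3): [1,2,4,6], [2,4,5,6], [4,5,6,8]

giving chain groups C_0 ≅ Z^9, C_1 ≅ Z^17, C_2 ≅ Z^11, C_3 ≅ Z^3.

The boundary map ∂_1: C_1 → C_0 sends each edge [p,q] (with p < q) to q − p. For instance
  ∂[1,3] = [3] − [1].
As a 9×17 matrix over Z this has rank 8, with invariant factors (1,1,1,1,1,1,1,1).

The boundary map ∂_2: C_2 → C_1 maps a triangle to the signed sum of its edges. For instance
  ∂[1,4,6] = [4,6] − [1,6] + [1,4],
  ∂[4,5,8] = [5,8] − [4,8] + [4,5].
The 17×11 boundary matrix has rank 8 and Smith normal form diag(1,1,1,1,1,1,1,1).

∂_3: C_3 → C_2 sends each 3-simplex σ to the alternating sum Σ_i (−1)^i (σ with its i-th vertex removed). For instance
  ∂[4,5,6,8] = [5,6,8] − [4,6,8] + [4,5,8] − [4,5,6],
  ∂[1,2,4,6] = [2,4,6] − [1,4,6] + [1,2,6] − [1,2,4].
The resulting 11×3 matrix has rank 3, and its Smith normal form has invariant factors (1,1,1).

Now H_k = ker ∂_k / im ∂_{k+1}, so:

  H_0: rank C_0 − rank ∂_1 = 9 − 8 = 1, and the invariant factors of ∂_1 are all 1, so H_0 = Z.

H_0 = Z.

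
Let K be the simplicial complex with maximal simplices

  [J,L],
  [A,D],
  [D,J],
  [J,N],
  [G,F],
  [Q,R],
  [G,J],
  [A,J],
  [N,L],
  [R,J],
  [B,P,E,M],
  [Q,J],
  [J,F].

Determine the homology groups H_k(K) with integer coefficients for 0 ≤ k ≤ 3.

H_0 ≅ Z^2,  H_1 ≅ Z^4,  H_2 = 0,  H_3 = 0.

Order the vertices as A < B < D < E < F < G < J < L < M < N < P < Q < R. Listing each simplex with vertices in this order, K has dimension 3 with simplices:

  0-simplices (13): A, B, D, E, F, G, J, L, M, N, P, Q, R
  1-simplices (18): AD, AJ, BE, BM, BP, DJ, EM, EP, FG, FJ, GJ, JL, JN, JQ, JR, LN, MP, QR
  2-simplices (4): BEM, BEP, BMP, EMP
  3-simplices (1): BEMP

giving chain groups C_0 ≅ Z^13, C_1 ≅ Z^18, C_2 ≅ Z^4, C_3 ≅ Z^1.

Boundary ∂_1: C_1 → C_0 maps an edge to its endpoints' difference, ∂[p,q] = q − p.
This gives a 13×18 integer matrix of rank 11; reducing to Smith normal form yields diagonal entries (1,1,1,1,1,1,1,1,1,1,1).

The boundary map ∂_2: C_2 → C_1 sends each 2-simplex [p,q,r] to [q,r] − [p,r] + [p,q]. For instance
  ∂EMP = MP − EP + EM,
  ∂BEM = EM − BM + BE.
The 18×4 boundary matrix has rank 3 and Smith normal form diag(1,1,1).

Boundary ∂_3: C_3 → C_2 sends each 3-simplex σ to the alternating sum Σ_i (−1)^i (σ with its i-th vertex removed). For instance
  ∂BEMP = EMP − BMP + BEP − BEM.
The resulting 4×1 matrix has rank 1, and its Smith normal form has invariant factors (1).

Now H_k = ker ∂_k / im ∂_{k+1}, so:

  H_0: rank C_0 − rank ∂_1 = 13 − 11 = 2, and the invariant factors of ∂_1 are all 1, so H_0 = Z^2.
  H_1: rank ker ∂_1 − rank ∂_2 = (18 − 11) − 3 = 4, and the invariant factors of ∂_2 are all 1, so H_1 = Z^4.
  H_2: rank ker ∂_2 − rank ∂_3 = (4 − 3) − 1 = 0, and the invariant factors of ∂_3 are all 1, so H_2 = 0.
  H_3: rank ker ∂_3 − rank ∂_4 = (1 − 1) − 0 = 0, and there is no ∂_4, so H_3 = 0.

As a check, the Euler characteristic is 13 − 18 + 4 − 1 = -2, which agrees with 2 − 4 + 0 − 0 = -2.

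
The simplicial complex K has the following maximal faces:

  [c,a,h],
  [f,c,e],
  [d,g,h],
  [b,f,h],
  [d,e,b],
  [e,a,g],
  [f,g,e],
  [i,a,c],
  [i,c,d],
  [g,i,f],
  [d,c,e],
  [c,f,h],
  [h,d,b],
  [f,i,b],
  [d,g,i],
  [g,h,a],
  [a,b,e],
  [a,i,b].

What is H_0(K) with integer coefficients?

H_0 = Z.

We work with the vertex ordering a < b < c < d < e < f < g < h < i. The simplices of K, each written with vertices in increasing order, are:

  0-simplices (9): a, b, c, d, e, f, g, h, i
  1-simplices (27): ab, ac, ae, ag, ah, ai, bd, be, bf, bh, bi, cd, ce, cf, ch, ci, de, dg, dh, di, ef, eg, fg, fh, fi, gh, gi
  2-simplices (18): abe, abi, ach, aci, aeg, agh, bde, bdh, bfh, bfi, cde, cdi, cef, cfh, dgh, dgi, efg, fgi

so the chain groups are C_0 ≅ Z^9, C_1 ≅ Z^27, C_2 ≅ Z^18.

Boundary ∂_1: C_1 → C_0 is given by ∂[p,q] = [q] − [p]. For instance
  ∂ch = h − c.
The resulting 9×27 matrix has rank 8, and its Smith normal form has invariant factors (1,1,1,1,1,1,1,1).

Boundary ∂_2: C_2 → C_1 acts by ∂[p,q,r] = [q,r] − [p,r] + [p,q]. For instance
  ∂agh = gh − ah + ag,
  ∂cde = de − ce + cd.
As a 27×18 matrix over Z this has rank 17, with invariant factors (1,1,1,1,1,1,1,1,1,1,1,1,1,1,1,1,1).

Now H_k = ker ∂_k / im ∂_{k+1}, so:

  H_0: rank C_0 − rank ∂_1 = 9 − 8 = 1, and the invariant factors of ∂_1 are all 1, so H_0 ≅ Z.

(K is a triangulation of the torus T^2.)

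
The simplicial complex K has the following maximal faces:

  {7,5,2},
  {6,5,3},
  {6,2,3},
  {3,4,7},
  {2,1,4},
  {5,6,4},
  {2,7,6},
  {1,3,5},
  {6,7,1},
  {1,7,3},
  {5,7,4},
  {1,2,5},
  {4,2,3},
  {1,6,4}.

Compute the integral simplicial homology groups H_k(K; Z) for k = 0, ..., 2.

H_0 ≅ Z,  H_1 ≅ Z^2,  H_2 ≅ Z.

K has 7 vertices, 21 edges, 14 triangles.
rank ∂_0 = 0, rank ∂_1 = 6 ⇒ b_0 = 7 − 0 − 6 = 1; all invariant factors of ∂_1 are 1 so no torsion. So H_0 ≅ Z.
rank ∂_1 = 6, rank ∂_2 = 13 ⇒ b_1 = 21 − 6 − 13 = 2; all invariant factors of ∂_2 are 1 so no torsion. So H_1 ≅ Z^2.
rank ∂_2 = 13, rank ∂_3 = 0 ⇒ b_2 = 14 − 13 − 0 = 1. So H_2 ≅ Z.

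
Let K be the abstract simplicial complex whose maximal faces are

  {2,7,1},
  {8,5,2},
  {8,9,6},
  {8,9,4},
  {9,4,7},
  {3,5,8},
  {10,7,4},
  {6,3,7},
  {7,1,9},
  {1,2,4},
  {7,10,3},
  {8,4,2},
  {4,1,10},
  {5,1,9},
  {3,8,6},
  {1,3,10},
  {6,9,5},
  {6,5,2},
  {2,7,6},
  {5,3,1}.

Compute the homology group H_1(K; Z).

K has 10 vertices, 30 edges, 20 triangles.
rank ∂_1 = 9, rank ∂_2 = 20 ⇒ b_1 = 30 − 9 − 20 = 1; ∂_2 has invariant factor(s) [2] giving torsion. So H_1 = Z ⊕ Z/2.

H_1 = Z ⊕ Z/2.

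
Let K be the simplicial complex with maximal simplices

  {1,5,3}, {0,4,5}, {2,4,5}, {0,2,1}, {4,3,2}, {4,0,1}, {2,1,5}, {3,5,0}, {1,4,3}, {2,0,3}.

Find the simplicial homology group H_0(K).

Take the total order 0 < 1 < 2 < 3 < 4 < 5 on the vertex set. Then K (dimension 2) consists of the simplices:

  0-simplices (6): [0], [1], [2], [3], [4], [5]
  1-simplices (15): [0,1], [0,2], [0,3], [0,4], [0,5], [1,2], [1,3], [1,4], [1,5], [2,3], [2,4], [2,5], [3,4], [3,5], [4,5]
  2-simplices (10): [0,1,2], [0,1,4], [0,2,3], [0,3,5], [0,4,5], [1,2,5], [1,3,4], [1,3,5], [2,3,4], [2,4,5]

Hence C_0 ≅ Z^6, C_1 ≅ Z^15, C_2 ≅ Z^10.

Boundary ∂_1: C_1 → C_0 is given by ∂[p,q] = [q] − [p]. For instance
  ∂[1,3] = [3] − [1].
The 6×15 boundary matrix has rank 5 and Smith normal form diag(1,1,1,1,1).

∂_2: C_2 → C_1 acts by ∂[p,q,r] = [q,r] − [p,r] + [p,q]. For instance
  ∂[2,4,5] = [4,5] − [2,5] + [2,4],
  ∂[0,4,5] = [4,5] − [0,5] + [0,4].
This gives a 15×10 integer matrix of rank 10; reducing to Smith normal form yields diagonal entries (1,1,1,1,1,1,1,1,1,2).

Reading off H_k = ker ∂_k / im ∂_{k+1}:

  H_0: rank C_0 − rank ∂_1 = 6 − 5 = 1, and the invariant factors of ∂_1 are all 1, so H_0 ≅ Z.

H_0 ≅ Z.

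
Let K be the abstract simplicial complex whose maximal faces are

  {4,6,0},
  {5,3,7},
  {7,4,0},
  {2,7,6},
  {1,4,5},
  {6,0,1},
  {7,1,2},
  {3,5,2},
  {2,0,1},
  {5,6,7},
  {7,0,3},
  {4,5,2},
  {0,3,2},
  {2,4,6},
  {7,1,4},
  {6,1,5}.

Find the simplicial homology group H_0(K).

H_0 ≅ Z.

We work with the vertex ordering 0 < 1 < 2 < 3 < 4 < 5 < 6 < 7. The simplices of K, each written with vertices in increasing order, are:

  0-simplices (8): [0], [1], [2], [3], [4], [5], [6], [7]
  1-simplices (24): (24 of them)
  2-simplices (16): [0,1,2], [0,1,6], [0,2,3], [0,3,7], [0,4,6], [0,4,7], [1,2,7], [1,4,5], [1,4,7], [1,5,6], [2,3,5], [2,4,5], [2,4,6], [2,6,7], [3,5,7], [5,6,7]

Hence C_0 ≅ Z^8, C_1 ≅ Z^24, C_2 ≅ Z^16.

∂_1: C_1 → C_0 is given by ∂[p,q] = [q] − [p].
As a 8×24 matrix over Z this has rank 7, with invariant factors (1,1,1,1,1,1,1).

The boundary map ∂_2: C_2 → C_1 acts by ∂[p,q,r] = [q,r] − [p,r] + [p,q]. For instance
  ∂[0,4,6] = [4,6] − [0,6] + [0,4],
  ∂[3,5,7] = [5,7] − [3,7] + [3,5].
As a 24×16 matrix over Z this has rank 15, with invariant factors (1,1,1,1,1,1,1,1,1,1,1,1,1,1,1).

Computing H_k = (kernel of ∂_k) / (image of ∂_{k+1}):

  H_0: rank C_0 − rank ∂_1 = 8 − 7 = 1, and the invariant factors of ∂_1 are all 1, so H_0 ≅ Z.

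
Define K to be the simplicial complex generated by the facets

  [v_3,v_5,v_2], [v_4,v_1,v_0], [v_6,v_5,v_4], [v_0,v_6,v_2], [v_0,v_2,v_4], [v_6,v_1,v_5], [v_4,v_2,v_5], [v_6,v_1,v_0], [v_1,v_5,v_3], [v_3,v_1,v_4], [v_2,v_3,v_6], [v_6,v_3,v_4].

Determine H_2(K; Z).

H_2 = 0.

Fix the vertex order v_0 < v_1 < v_2 < v_3 < v_4 < v_5 < v_6 and write every simplex with vertices in increasing order. Then dim K = 2 and the simplices of K are:

  0-simplices (7): [v_0], [v_1], [v_2], [v_3], [v_4], [v_5], [v_6]
  1-simplices (18): (18 of them)
  2-simplices (12): (12 of them)

giving chain groups C_0 ≅ Z^7, C_1 ≅ Z^18, C_2 ≅ Z^12.

∂_1: C_1 → C_0 maps an edge to its endpoints' difference, ∂[p,q] = q − p. For instance
  ∂[v_5,v_6] = [v_6] − [v_5].
This gives a 7×18 integer matrix of rank 6; reducing to Smith normal form yields diagonal entries (1,1,1,1,1,1).

Boundary ∂_2: C_2 → C_1 maps a triangle to the signed sum of its edges. For instance
  ∂[v_1,v_5,v_6] = [v_5,v_6] − [v_1,v_6] + [v_1,v_5],
  ∂[v_0,v_1,v_6] = [v_1,v_6] − [v_0,v_6] + [v_0,v_1].
The resulting 18×12 matrix has rank 12, and its Smith normal form has invariant factors (1,1,1,1,1,1,1,1,1,1,1,2).

Computing H_k = (kernel of ∂_k) / (image of ∂_{k+1}):

  H_2: rank ker ∂_2 − rank ∂_3 = (12 − 12) − 0 = 0, and there is no ∂_3, so H_2 ≅ 0.

(K is a triangulation of the real projective plane RP^2.)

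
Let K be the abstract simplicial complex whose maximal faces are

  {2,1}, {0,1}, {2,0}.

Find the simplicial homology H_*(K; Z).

We work with the vertex ordering 0 < 1 < 2. The simplices of K, each written with vertices in increasing order, are:

  0-simplices (3): [0], [1], [2]
  1-simplices (3): [0,1], [0,2], [1,2]

giving chain groups C_0 ≅ Z^3, C_1 ≅ Z^3.

∂_1: C_1 → C_0 is given by ∂[p,q] = [q] − [p]. For instance
  ∂[1,2] = [2] − [1].
The resulting 3×3 matrix has rank 2, and its Smith normal form has invariant factors (1,1).

From H_k ≅ ker(∂_k) / im(∂_{k+1}) we obtain:

  H_0: rank C_0 − rank ∂_1 = 3 − 2 = 1, and the invariant factors of ∂_1 are all 1, so H_0 = Z.
  H_1: rank ker ∂_1 − rank ∂_2 = (3 − 2) − 0 = 1, and there is no ∂_2, so H_1 = Z.

H_0 = Z,  H_1 = Z.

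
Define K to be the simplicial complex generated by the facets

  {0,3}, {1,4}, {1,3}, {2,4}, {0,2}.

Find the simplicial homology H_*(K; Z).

H_0 = Z,  H_1 = Z.

K has 5 vertices, 5 edges.
rank ∂_0 = 0, rank ∂_1 = 4 ⇒ b_0 = 5 − 0 − 4 = 1; all invariant factors of ∂_1 are 1 so no torsion. So H_0 = Z.
rank ∂_1 = 4, rank ∂_2 = 0 ⇒ b_1 = 5 − 4 − 0 = 1. So H_1 = Z.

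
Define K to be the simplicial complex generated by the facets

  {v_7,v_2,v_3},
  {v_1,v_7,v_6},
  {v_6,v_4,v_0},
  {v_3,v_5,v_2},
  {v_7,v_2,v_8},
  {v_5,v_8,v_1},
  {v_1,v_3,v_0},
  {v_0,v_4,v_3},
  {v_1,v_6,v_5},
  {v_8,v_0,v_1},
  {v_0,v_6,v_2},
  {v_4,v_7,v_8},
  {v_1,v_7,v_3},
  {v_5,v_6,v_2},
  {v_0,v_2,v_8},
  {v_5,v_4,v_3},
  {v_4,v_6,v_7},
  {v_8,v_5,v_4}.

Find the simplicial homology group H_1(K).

K has 9 vertices, 27 edges, 18 triangles.
rank ∂_1 = 8, rank ∂_2 = 17 ⇒ b_1 = 27 − 8 − 17 = 2; all invariant factors of ∂_2 are 1 so no torsion. So H_1 ≅ Z^2.

H_1 = Z^2.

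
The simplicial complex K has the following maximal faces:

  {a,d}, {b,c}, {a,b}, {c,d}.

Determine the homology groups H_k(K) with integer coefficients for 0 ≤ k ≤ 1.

Order the vertices as a < b < c < d. Listing each simplex with vertices in this order, K has dimension 1 with simplices:

  0-simplices (4): a, b, c, d
  1-simplices (4): ab, ad, bc, cd

giving chain groups C_0 ≅ Z^4, C_1 ≅ Z^4.

The boundary map ∂_1: C_1 → C_0 sends each edge [p,q] (with p < q) to q − p. For instance
  ∂ab = b − a.
The resulting 4×4 matrix has rank 3, and its Smith normal form has invariant factors (1,1,1).

Now H_k = ker ∂_k / im ∂_{k+1}, so:

  H_0: rank C_0 − rank ∂_1 = 4 − 3 = 1, and the invariant factors of ∂_1 are all 1, so H_0 ≅ Z.
  H_1: rank ker ∂_1 − rank ∂_2 = (4 − 3) − 0 = 1, and there is no ∂_2, so H_1 ≅ Z.

(K is a triangulation of the circle S^1.)

H_0 = Z,  H_1 = Z.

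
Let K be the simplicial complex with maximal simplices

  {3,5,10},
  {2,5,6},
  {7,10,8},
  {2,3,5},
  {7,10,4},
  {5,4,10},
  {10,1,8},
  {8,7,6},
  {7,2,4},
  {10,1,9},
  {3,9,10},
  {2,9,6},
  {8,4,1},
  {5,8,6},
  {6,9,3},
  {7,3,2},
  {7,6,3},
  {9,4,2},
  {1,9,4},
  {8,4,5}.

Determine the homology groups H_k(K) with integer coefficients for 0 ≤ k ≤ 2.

Order the vertices as 1 < 2 < 3 < 4 < 5 < 6 < 7 < 8 < 9 < 10. Listing each simplex with vertices in this order, K has dimension 2 with simplices:

  0-simplices (10): [1], [2], [3], [4], [5], [6], [7], [8], [9], [10]
  1-simplices (30): (30 of them)
  2-simplices (20): (20 of them)

giving chain groups C_0 ≅ Z^10, C_1 ≅ Z^30, C_2 ≅ Z^20.

∂_1: C_1 → C_0 maps an edge to its endpoints' difference, ∂[p,q] = q − p. For instance
  ∂[3,5] = [5] − [3].
As a 10×30 matrix over Z this has rank 9, with invariant factors (1,1,1,1,1,1,1,1,1).

The boundary map ∂_2: C_2 → C_1 maps a triangle to the signed sum of its edges. For instance
  ∂[4,5,10] = [5,10] − [4,10] + [4,5],
  ∂[7,8,10] = [8,10] − [7,10] + [7,8].
This gives a 30×20 integer matrix of rank 20; reducing to Smith normal form yields diagonal entries (1,1,1,1,1,1,1,1,1,1,1,1,1,1,1,1,1,1,1,2).

Reading off H_k = ker ∂_k / im ∂_{k+1}:

  H_0: rank C_0 − rank ∂_1 = 10 − 9 = 1, and the invariant factors of ∂_1 are all 1, so H_0 ≅ Z.
  H_1: rank ker ∂_1 − rank ∂_2 = (30 − 9) − 20 = 1, and ∂_2 has invariant factor 2 > 1, so H_1 ≅ Z × Z/2.
  H_2: rank ker ∂_2 − rank ∂_3 = (20 − 20) − 0 = 0, and there is no ∂_3, so H_2 ≅ 0.

As a check, the Euler characteristic is 10 − 30 + 20 = 0, which agrees with 1 − 1 + 0 = 0.

H_0 ≅ Z,  H_1 ≅ Z × Z/2,  H_2 = 0.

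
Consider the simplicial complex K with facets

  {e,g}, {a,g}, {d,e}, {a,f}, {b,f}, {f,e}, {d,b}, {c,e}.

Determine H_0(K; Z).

Take the total order a < b < c < d < e < f < g on the vertex set. Then K (dimension 1) consists of the simplices:

  0-simplices (7): a, b, c, d, e, f, g
  1-simplices (8): af, ag, bd, bf, ce, de, ef, eg

so the chain groups are C_0 ≅ Z^7, C_1 ≅ Z^8.

∂_1: C_1 → C_0 sends each edge [p,q] (with p < q) to q − p. For instance
  ∂ag = g − a.
This gives a 7×8 integer matrix of rank 6; reducing to Smith normal form yields diagonal entries (1,1,1,1,1,1).

Reading off H_k = ker ∂_k / im ∂_{k+1}:

  H_0: rank C_0 − rank ∂_1 = 7 − 6 = 1, and the invariant factors of ∂_1 are all 1, so H_0 ≅ Z.

H_0 = Z.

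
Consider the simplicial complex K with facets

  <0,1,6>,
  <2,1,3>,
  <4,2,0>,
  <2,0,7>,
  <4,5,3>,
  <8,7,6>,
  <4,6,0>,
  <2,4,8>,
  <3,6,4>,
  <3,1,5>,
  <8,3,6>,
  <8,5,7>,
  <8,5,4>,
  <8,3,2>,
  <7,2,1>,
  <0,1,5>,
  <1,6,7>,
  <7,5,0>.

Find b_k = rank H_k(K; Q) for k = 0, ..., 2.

b_0 = 1, b_1 = 1, b_2 = 0.

Order the vertices as 0 < 1 < 2 < 3 < 4 < 5 < 6 < 7 < 8. Listing each simplex with vertices in this order, K has dimension 2 with simplices:

  0-simplices (9): [0], [1], [2], [3], [4], [5], [6], [7], [8]
  1-simplices (27): (27 of them)
  2-simplices (18): [0,1,5], [0,1,6], [0,2,4], [0,2,7], [0,4,6], [0,5,7], [1,2,3], [1,2,7], [1,3,5], [1,6,7], [2,3,8], [2,4,8], [3,4,5], [3,4,6], [3,6,8], [4,5,8], [5,7,8], [6,7,8]

giving chain groups C_0 ≅ Z^9, C_1 ≅ Z^27, C_2 ≅ Z^18.

Boundary ∂_1: C_1 → C_0 maps an edge to its endpoints' difference, ∂[p,q] = q − p. For instance
  ∂[4,5] = [5] − [4].
As a 9×27 matrix over Z this has rank 8, with invariant factors (1,1,1,1,1,1,1,1).

The boundary map ∂_2: C_2 → C_1 sends each 2-simplex [p,q,r] to [q,r] − [p,r] + [p,q]. For instance
  ∂[3,4,6] = [4,6] − [3,6] + [3,4],
  ∂[0,5,7] = [5,7] − [0,7] + [0,5].
The resulting 27×18 matrix has rank 18, and its Smith normal form has invariant factors (1,1,1,1,1,1,1,1,1,1,1,1,1,1,1,1,1,2).

Reading off H_k = ker ∂_k / im ∂_{k+1}:

  H_0: rank C_0 − rank ∂_1 = 9 − 8 = 1, and the invariant factors of ∂_1 are all 1, so H_0 = Z.
  H_1: rank ker ∂_1 − rank ∂_2 = (27 − 8) − 18 = 1, and ∂_2 has invariant factor 2 > 1, so H_1 = Z ⊕ Z/2Z.
  H_2: rank ker ∂_2 − rank ∂_3 = (18 − 18) − 0 = 0, and there is no ∂_3, so H_2 = 0.

Hence the Betti numbers are b_0 = 1, b_1 = 1, b_2 = 0.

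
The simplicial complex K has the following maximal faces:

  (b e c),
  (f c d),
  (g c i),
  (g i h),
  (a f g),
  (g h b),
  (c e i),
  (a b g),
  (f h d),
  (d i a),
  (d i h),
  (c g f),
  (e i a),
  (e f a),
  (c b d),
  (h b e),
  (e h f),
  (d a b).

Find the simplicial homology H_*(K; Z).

Order the vertices as a < b < c < d < e < f < g < h < i. Listing each simplex with vertices in this order, K has dimension 2 with simplices:

  0-simplices (9): a, b, c, d, e, f, g, h, i
  1-simplices (27): ab, ad, ae, af, ag, ai, bc, bd, be, bg, bh, cd, ce, cf, cg, ci, df, dh, di, ef, eh, ei, fg, fh, gh, gi, hi
  2-simplices (18): abd, abg, adi, aef, aei, afg, bcd, bce, beh, bgh, cdf, cei, cfg, cgi, dfh, dhi, efh, ghi

so the chain groups are C_0 ≅ Z^9, C_1 ≅ Z^27, C_2 ≅ Z^18.

Boundary ∂_1: C_1 → C_0 sends each edge [p,q] (with p < q) to q − p.
The 9×27 boundary matrix has rank 8 and Smith normal form diag(1,1,1,1,1,1,1,1).

∂_2: C_2 → C_1 maps a triangle to the signed sum of its edges. For instance
  ∂afg = fg − ag + af,
  ∂adi = di − ai + ad.
As a 27×18 matrix over Z this has rank 17, with invariant factors (1,1,1,1,1,1,1,1,1,1,1,1,1,1,1,1,1).

Computing H_k = (kernel of ∂_k) / (image of ∂_{k+1}):

  H_0: rank C_0 − rank ∂_1 = 9 − 8 = 1, and the invariant factors of ∂_1 are all 1, so H_0 ≅ Z.
  H_1: rank ker ∂_1 − rank ∂_2 = (27 − 8) − 17 = 2, and the invariant factors of ∂_2 are all 1, so H_1 ≅ Z^2.
  H_2: rank ker ∂_2 − rank ∂_3 = (18 − 17) − 0 = 1, and there is no ∂_3, so H_2 ≅ Z.

As a check, the Euler characteristic is 9 − 27 + 18 = 0, which agrees with 1 − 2 + 1 = 0.

H_0 ≅ Z,  H_1 ≅ Z^2,  H_2 ≅ Z.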